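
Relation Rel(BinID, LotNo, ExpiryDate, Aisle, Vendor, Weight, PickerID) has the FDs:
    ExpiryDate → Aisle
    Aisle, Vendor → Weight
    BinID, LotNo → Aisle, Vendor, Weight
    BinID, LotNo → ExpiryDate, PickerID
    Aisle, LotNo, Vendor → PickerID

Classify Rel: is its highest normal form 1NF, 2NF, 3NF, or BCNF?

2NF

Candidate key: {BinID, LotNo}. Prime attributes: {BinID, LotNo}.
For ExpiryDate → Aisle we have {ExpiryDate}⁺ = {Aisle, ExpiryDate}; {ExpiryDate} is not a superkey, so BCNF fails.
Because {Aisle} is non-prime and the left side of ExpiryDate → Aisle is not a superkey, the relation is not in 3NF.
No non-prime attribute depends on a proper subset of any candidate key, so 2NF holds.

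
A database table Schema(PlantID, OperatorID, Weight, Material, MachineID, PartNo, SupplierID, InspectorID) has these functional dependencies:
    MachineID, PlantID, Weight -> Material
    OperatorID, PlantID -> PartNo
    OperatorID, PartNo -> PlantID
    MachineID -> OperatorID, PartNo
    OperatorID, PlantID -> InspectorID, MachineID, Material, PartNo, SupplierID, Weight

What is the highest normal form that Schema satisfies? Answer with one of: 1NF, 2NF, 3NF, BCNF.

BCNF

Candidate keys: {MachineID}, {OperatorID, PartNo}, {OperatorID, PlantID}. Prime attributes: {MachineID, OperatorID, PartNo, PlantID}.
Each dependency's left side is a superkey — BCNF holds.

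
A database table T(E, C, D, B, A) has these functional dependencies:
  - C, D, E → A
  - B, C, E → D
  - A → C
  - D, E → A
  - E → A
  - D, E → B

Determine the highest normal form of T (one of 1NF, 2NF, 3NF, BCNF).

1NF

Candidate keys: {B, E}, {D, E}. Prime attributes: {B, D, E}.
For A → C we have {A}⁺ = {A, C}; {A} is not a superkey, so BCNF fails.
Because {C} is non-prime and the left side of A → C is not a superkey, the relation is not in 3NF.
Since {E} ⊂ {B, E} and {E}⁺ ⊇ {A, C} with {A, C} non-prime, there is a partial dependency; 2NF fails.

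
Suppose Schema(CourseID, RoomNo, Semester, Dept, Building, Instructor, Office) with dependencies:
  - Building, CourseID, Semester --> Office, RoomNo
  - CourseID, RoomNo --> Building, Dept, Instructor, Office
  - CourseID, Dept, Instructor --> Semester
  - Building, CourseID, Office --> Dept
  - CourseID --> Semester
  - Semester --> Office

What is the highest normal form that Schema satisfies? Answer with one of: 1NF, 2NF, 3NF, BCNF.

1NF

Candidate keys: {Building, CourseID}, {CourseID, RoomNo}. Prime attributes: {Building, CourseID, RoomNo}.
For CourseID, Dept, Instructor --> Semester we have {CourseID, Dept, Instructor}⁺ = {CourseID, Dept, Instructor, Office, Semester}; {CourseID, Dept, Instructor} is not a superkey, so BCNF fails.
CourseID, Dept, Instructor --> Semester determines the non-prime attribute {Semester} from a non-superkey — 3NF is violated.
{CourseID} is a proper subset of the key {Building, CourseID}, and {CourseID}⁺ contains the non-prime attributes {Office, Semester} — a partial dependency, so 2NF is violated.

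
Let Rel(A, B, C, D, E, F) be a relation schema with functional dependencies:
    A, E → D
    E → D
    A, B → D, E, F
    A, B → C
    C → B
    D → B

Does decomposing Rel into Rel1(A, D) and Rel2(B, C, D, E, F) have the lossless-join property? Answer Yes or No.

The shared attributes are {D} and {D}⁺ = {B, D}.
Neither Rel1 nor Rel2 is contained in that closure, so the decomposition is lossy.

No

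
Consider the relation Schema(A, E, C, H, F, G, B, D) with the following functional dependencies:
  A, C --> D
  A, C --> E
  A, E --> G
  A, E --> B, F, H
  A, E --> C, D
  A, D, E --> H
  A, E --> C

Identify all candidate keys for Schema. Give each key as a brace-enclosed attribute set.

{A, C}, {A, E}

No FD produces {A}, so it must be in every candidate key.
{A, C} is a candidate key since {A, C}⁺ = {A, B, C, D, E, F, G, H} covers every attribute.
{A, E} is a candidate key since {A, E}⁺ = {A, B, C, D, E, F, G, H} covers every attribute.
Any other superkey properly contains one of these, so there are no further candidate keys.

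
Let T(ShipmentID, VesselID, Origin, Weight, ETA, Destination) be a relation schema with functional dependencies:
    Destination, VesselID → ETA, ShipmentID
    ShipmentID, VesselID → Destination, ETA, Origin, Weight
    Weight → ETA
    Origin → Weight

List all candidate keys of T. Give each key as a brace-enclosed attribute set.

{Destination, VesselID}, {ShipmentID, VesselID}

Attributes never on any right-hand side: {VesselID} — every candidate key must contain it.
{Destination, VesselID}⁺ = {Destination, ETA, Origin, ShipmentID, VesselID, Weight} — all of the relation — so {Destination, VesselID} is a candidate key.
{ShipmentID, VesselID}⁺ = {Destination, ETA, Origin, ShipmentID, VesselID, Weight} — all of the relation — so {ShipmentID, VesselID} is a candidate key.
Any other superkey properly contains one of these, so there are no further candidate keys.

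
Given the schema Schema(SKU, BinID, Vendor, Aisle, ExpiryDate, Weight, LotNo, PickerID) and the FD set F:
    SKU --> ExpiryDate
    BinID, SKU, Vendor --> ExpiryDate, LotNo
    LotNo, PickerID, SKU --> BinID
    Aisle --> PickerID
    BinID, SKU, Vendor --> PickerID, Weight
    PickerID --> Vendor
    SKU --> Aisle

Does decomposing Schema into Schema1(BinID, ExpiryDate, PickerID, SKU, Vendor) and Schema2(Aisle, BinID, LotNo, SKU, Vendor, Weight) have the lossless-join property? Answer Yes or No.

The shared attributes are {BinID, SKU, Vendor} and {BinID, SKU, Vendor}⁺ = {Aisle, BinID, ExpiryDate, LotNo, PickerID, SKU, Vendor, Weight}.
Since Schema1 ⊆ {Aisle, BinID, ExpiryDate, LotNo, PickerID, SKU, Vendor, Weight}, the intersection is a superkey of Schema1; the decomposition is lossless.

Yes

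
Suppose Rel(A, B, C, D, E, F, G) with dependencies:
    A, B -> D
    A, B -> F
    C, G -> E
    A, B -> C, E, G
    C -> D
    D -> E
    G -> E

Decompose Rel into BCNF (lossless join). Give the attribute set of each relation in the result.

Candidate key of the original relation: {A, B}.
{A, B, C, D, E, F, G}: {C, G} determines {C, D, E, G} here but is not a superkey — split on C, G -> D, E, giving {C, D, E, G} and {A, B, C, F, G}.
{C, D, E, G}: {C} determines {C, D, E} here but is not a superkey — split on C -> D, E, giving {C, D, E} and {C, G}.
{C, D, E}: {D} determines {D, E} here but is not a superkey — split on D -> E, giving {D, E} and {C, D}.
{D, E} is in BCNF.
{C, D} is in BCNF.
{C, G} is in BCNF.
{A, B, C, F, G} is in BCNF.

{A, B, C, F, G}; {C, D}; {D, E}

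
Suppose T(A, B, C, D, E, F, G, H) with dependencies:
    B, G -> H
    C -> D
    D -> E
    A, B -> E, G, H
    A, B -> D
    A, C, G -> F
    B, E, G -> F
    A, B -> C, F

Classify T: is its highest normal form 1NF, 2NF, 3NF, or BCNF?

2NF

Candidate key: {A, B}. Prime attributes: {A, B}.
B, G -> H breaks BCNF: {B, G}⁺ = {B, G, H}, so {B, G} is not a superkey.
B, G -> H determines the non-prime attribute {H} from a non-superkey — 3NF is violated.
No proper subset of a key has a non-prime attribute in its closure, so there is no partial dependency; 2NF holds.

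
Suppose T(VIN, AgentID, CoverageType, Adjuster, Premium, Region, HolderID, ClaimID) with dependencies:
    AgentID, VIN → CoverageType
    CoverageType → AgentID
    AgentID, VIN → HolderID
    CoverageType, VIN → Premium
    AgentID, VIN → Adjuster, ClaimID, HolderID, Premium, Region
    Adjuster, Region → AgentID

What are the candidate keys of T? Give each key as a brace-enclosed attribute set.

{Adjuster, Region, VIN}, {AgentID, VIN}, {CoverageType, VIN}

{VIN} never appears on the right of any FD, so every key must include it.
{AgentID, VIN}⁺ = {Adjuster, AgentID, ClaimID, CoverageType, HolderID, Premium, Region, VIN}, which is every attribute, so {AgentID, VIN} is a candidate key.
{CoverageType, VIN}⁺ = {Adjuster, AgentID, ClaimID, CoverageType, HolderID, Premium, Region, VIN}, which is every attribute, so {CoverageType, VIN} is a candidate key.
{Adjuster, Region, VIN}⁺ = {Adjuster, AgentID, ClaimID, CoverageType, HolderID, Premium, Region, VIN}, which is every attribute, so {Adjuster, Region, VIN} is a candidate key.
No proper subset of any of these is a key, and no other minimal superkey exists.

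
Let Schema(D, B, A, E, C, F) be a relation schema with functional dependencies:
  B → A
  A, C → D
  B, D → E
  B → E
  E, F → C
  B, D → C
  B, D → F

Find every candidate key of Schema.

Attributes never on any right-hand side: {B} — every candidate key must contain it.
{B, C}⁺ = {A, B, C, D, E, F}, which is every attribute, so {B, C} is a candidate key.
{B, D}⁺ = {A, B, C, D, E, F}, which is every attribute, so {B, D} is a candidate key.
{B, F}⁺ = {A, B, C, D, E, F}, which is every attribute, so {B, F} is a candidate key.
No proper subset of any of these is a key, and no other minimal superkey exists.

{B, C}, {B, D}, {B, F}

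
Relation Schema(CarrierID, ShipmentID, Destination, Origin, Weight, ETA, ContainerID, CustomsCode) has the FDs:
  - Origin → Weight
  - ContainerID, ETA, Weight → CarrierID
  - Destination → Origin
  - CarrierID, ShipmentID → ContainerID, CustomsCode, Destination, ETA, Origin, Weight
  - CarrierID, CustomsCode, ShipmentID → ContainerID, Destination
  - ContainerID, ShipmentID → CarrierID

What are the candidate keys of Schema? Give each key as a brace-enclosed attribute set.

Attributes never on any right-hand side: {ShipmentID} — every candidate key must contain it.
Closure of {CarrierID, ShipmentID} is {CarrierID, ContainerID, CustomsCode, Destination, ETA, Origin, ShipmentID, Weight}, the whole schema; {CarrierID, ShipmentID} is a candidate key.
Closure of {ContainerID, ShipmentID} is {CarrierID, ContainerID, CustomsCode, Destination, ETA, Origin, ShipmentID, Weight}, the whole schema; {ContainerID, ShipmentID} is a candidate key.
These are minimal and exhaustive — every other superkey contains one of them.

{CarrierID, ShipmentID}, {ContainerID, ShipmentID}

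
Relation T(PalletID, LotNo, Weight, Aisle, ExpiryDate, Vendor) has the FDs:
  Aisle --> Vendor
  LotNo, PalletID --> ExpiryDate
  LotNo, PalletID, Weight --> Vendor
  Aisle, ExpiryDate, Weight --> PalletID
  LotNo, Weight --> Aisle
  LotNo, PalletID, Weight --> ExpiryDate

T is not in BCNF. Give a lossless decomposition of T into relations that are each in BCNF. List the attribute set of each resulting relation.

{Aisle, LotNo, Weight}; {Aisle, Vendor}; {ExpiryDate, LotNo, PalletID}; {LotNo, PalletID, Weight}

Candidate keys of the original relation: {ExpiryDate, LotNo, Weight}, {LotNo, PalletID, Weight}.
In {Aisle, ExpiryDate, LotNo, PalletID, Vendor, Weight}, {Aisle} is not a superkey ({Aisle}⁺ restricted to this set is {Aisle, Vendor}), so split on Aisle --> Vendor into {Aisle, Vendor} and {Aisle, ExpiryDate, LotNo, PalletID, Weight}.
{Aisle, Vendor} is in BCNF.
In {Aisle, ExpiryDate, LotNo, PalletID, Weight}, {LotNo, PalletID} is not a superkey ({LotNo, PalletID}⁺ restricted to this set is {ExpiryDate, LotNo, PalletID}), so split on LotNo, PalletID --> ExpiryDate into {ExpiryDate, LotNo, PalletID} and {Aisle, LotNo, PalletID, Weight}.
{ExpiryDate, LotNo, PalletID} is in BCNF.
In {Aisle, LotNo, PalletID, Weight}, {LotNo, Weight} is not a superkey ({LotNo, Weight}⁺ restricted to this set is {Aisle, LotNo, Weight}), so split on LotNo, Weight --> Aisle into {Aisle, LotNo, Weight} and {LotNo, PalletID, Weight}.
{Aisle, LotNo, Weight} is in BCNF.
{LotNo, PalletID, Weight} is in BCNF.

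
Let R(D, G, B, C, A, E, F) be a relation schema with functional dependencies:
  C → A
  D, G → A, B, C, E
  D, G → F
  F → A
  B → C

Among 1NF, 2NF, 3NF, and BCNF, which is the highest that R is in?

2NF

Candidate key: {D, G}. Prime attributes: {D, G}.
C → A breaks BCNF: {C}⁺ = {A, C}, so {C} is not a superkey.
C → A has non-prime {A} on the right and a non-superkey on the left, so 3NF fails.
Checking every proper subset of each key, none determines a non-prime attribute — 2NF is satisfied.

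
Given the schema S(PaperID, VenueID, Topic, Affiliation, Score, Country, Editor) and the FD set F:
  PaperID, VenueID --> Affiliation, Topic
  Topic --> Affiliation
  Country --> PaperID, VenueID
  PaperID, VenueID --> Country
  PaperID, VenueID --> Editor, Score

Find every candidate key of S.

{Country}, {PaperID, VenueID}

{Country}⁺ = {Affiliation, Country, Editor, PaperID, Score, Topic, VenueID} — all of the relation — so {Country} is a candidate key.
{PaperID, VenueID}⁺ = {Affiliation, Country, Editor, PaperID, Score, Topic, VenueID} — all of the relation — so {PaperID, VenueID} is a candidate key.
No proper subset of any of these is a key, and no other minimal superkey exists.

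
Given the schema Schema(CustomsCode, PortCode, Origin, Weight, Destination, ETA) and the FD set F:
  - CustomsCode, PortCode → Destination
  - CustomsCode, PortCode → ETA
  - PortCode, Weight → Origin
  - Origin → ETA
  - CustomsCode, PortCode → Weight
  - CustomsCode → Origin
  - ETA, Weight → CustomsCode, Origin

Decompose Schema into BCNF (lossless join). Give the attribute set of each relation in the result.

Candidate keys of the original relation: {CustomsCode, PortCode}, {PortCode, Weight}.
Within {CustomsCode, Destination, ETA, Origin, PortCode, Weight}: {Origin}⁺ ∩ {CustomsCode, Destination, ETA, Origin, PortCode, Weight} = {ETA, Origin}, not the whole set, so Origin → ETA violates BCNF; decompose into {ETA, Origin} and {CustomsCode, Destination, Origin, PortCode, Weight}.
{ETA, Origin} has no BCNF violation.
Within {CustomsCode, Destination, Origin, PortCode, Weight}: {CustomsCode}⁺ ∩ {CustomsCode, Destination, Origin, PortCode, Weight} = {CustomsCode, Origin}, not the whole set, so CustomsCode → Origin violates BCNF; decompose into {CustomsCode, Origin} and {CustomsCode, Destination, PortCode, Weight}.
{CustomsCode, Origin} has no BCNF violation.
{CustomsCode, Destination, PortCode, Weight} has no BCNF violation.

{CustomsCode, Destination, PortCode, Weight}; {CustomsCode, Origin}; {ETA, Origin}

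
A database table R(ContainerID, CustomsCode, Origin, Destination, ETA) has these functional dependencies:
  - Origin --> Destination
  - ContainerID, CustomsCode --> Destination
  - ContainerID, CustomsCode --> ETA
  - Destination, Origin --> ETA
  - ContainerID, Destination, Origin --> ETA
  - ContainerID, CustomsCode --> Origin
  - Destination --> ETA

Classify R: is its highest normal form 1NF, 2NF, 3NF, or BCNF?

Candidate key: {ContainerID, CustomsCode}. Prime attributes: {ContainerID, CustomsCode}.
Origin --> Destination breaks BCNF: {Origin}⁺ = {Destination, ETA, Origin}, so {Origin} is not a superkey.
Origin --> Destination has non-prime {Destination} on the right and a non-superkey on the left, so 3NF fails.
Checking every proper subset of each key, none determines a non-prime attribute — 2NF is satisfied.

2NF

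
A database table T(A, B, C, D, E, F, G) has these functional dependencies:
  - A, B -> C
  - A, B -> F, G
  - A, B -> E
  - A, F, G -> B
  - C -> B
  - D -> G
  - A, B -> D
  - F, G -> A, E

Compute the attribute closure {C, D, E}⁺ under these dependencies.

{B, C, D, E, G}

Start with {C, D, E}.
C -> B applies; add {B} → now {B, C, D, E}.
D -> G applies; add {G} → now {B, C, D, E, G}.
No further FD applies.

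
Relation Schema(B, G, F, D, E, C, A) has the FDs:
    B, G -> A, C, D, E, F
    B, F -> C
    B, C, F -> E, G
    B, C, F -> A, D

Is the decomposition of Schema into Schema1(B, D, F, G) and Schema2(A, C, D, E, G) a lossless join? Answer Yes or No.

No

Schema1 ∩ Schema2 = {D, G}; its closure under F is {D, G}.
Schema1 ⊄ {D, G} and Schema2 ⊄ {D, G}, so the split is lossy.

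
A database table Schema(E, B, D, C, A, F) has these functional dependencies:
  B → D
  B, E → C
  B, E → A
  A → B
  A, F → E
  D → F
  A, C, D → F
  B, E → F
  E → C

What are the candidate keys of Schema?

Closure of {A} is {A, B, C, D, E, F}, the whole schema; {A} is a candidate key.
Closure of {B, E} is {A, B, C, D, E, F}, the whole schema; {B, E} is a candidate key.
Any other superkey properly contains one of these, so there are no further candidate keys.

{A}, {B, E}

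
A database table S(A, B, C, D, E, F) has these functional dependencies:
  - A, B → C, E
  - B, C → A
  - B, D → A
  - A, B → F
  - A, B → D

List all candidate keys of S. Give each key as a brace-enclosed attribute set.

{A, B}, {B, C}, {B, D}

{B} never appears on the right of any FD, so every key must include it.
Closure of {A, B} is {A, B, C, D, E, F}, the whole schema; {A, B} is a candidate key.
Closure of {B, C} is {A, B, C, D, E, F}, the whole schema; {B, C} is a candidate key.
Closure of {B, D} is {A, B, C, D, E, F}, the whole schema; {B, D} is a candidate key.
These are minimal and exhaustive — every other superkey contains one of them.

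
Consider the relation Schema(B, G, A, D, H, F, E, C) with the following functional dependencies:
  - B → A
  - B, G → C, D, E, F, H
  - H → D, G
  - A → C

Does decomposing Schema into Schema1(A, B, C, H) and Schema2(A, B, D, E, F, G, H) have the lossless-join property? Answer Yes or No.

Yes

The shared attributes are {A, B, H} and {A, B, H}⁺ = {A, B, C, D, E, F, G, H}.
This includes all of Schema1, so the common attributes are a superkey of Schema1 — the join is lossless.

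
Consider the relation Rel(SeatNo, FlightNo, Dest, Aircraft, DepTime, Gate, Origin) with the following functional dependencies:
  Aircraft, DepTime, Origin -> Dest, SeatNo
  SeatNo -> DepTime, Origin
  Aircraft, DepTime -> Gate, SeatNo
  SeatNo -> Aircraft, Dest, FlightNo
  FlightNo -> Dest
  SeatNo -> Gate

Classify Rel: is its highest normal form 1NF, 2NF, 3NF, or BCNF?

Candidate keys: {Aircraft, DepTime}, {SeatNo}. Prime attributes: {Aircraft, DepTime, SeatNo}.
For FlightNo -> Dest we have {FlightNo}⁺ = {Dest, FlightNo}; {FlightNo} is not a superkey, so BCNF fails.
FlightNo -> Dest has non-prime {Dest} on the right and a non-superkey on the left, so 3NF fails.
No proper subset of a key has a non-prime attribute in its closure, so there is no partial dependency; 2NF holds.

2NF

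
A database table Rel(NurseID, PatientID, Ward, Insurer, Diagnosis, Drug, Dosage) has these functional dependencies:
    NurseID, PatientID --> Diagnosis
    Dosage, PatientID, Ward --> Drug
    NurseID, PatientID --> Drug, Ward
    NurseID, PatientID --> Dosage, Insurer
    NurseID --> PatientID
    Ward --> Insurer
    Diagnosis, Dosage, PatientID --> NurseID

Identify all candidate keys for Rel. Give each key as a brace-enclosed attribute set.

{Diagnosis, Dosage, PatientID}, {NurseID}

{NurseID}⁺ = {Diagnosis, Dosage, Drug, Insurer, NurseID, PatientID, Ward}, which is every attribute, so {NurseID} is a candidate key.
{Diagnosis, Dosage, PatientID}⁺ = {Diagnosis, Dosage, Drug, Insurer, NurseID, PatientID, Ward}, which is every attribute, so {Diagnosis, Dosage, PatientID} is a candidate key.
No proper subset of any of these is a key, and no other minimal superkey exists.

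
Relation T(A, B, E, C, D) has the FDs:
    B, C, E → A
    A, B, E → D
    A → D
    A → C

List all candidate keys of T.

No FD produces {B, E}, so they must be in every candidate key.
Closure of {A, B, E} is {A, B, C, D, E}, the whole schema; {A, B, E} is a candidate key.
Closure of {B, C, E} is {A, B, C, D, E}, the whole schema; {B, C, E} is a candidate key.
No proper subset of any of these is a key, and no other minimal superkey exists.

{A, B, E}, {B, C, E}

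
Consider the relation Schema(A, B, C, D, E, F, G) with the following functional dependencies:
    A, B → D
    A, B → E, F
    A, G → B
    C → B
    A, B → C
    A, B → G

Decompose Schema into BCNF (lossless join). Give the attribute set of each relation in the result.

Candidate keys of the original relation: {A, B}, {A, C}, {A, G}.
Within {A, B, C, D, E, F, G}: {C}⁺ ∩ {A, B, C, D, E, F, G} = {B, C}, not the whole set, so C → B violates BCNF; decompose into {B, C} and {A, C, D, E, F, G}.
{B, C}: every determinant is a superkey — BCNF.
{A, C, D, E, F, G}: every determinant is a superkey — BCNF.

{A, C, D, E, F, G}; {B, C}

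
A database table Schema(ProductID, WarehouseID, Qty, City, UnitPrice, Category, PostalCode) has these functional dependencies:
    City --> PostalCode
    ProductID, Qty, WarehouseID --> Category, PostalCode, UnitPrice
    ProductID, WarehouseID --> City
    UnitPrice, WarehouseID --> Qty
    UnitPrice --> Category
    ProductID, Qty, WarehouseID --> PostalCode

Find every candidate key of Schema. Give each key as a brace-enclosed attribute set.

Attributes never on any right-hand side: {ProductID, WarehouseID} — every candidate key must contain all of them.
{ProductID, Qty, WarehouseID}⁺ = {Category, City, PostalCode, ProductID, Qty, UnitPrice, WarehouseID} — all of the relation — so {ProductID, Qty, WarehouseID} is a candidate key.
{ProductID, UnitPrice, WarehouseID}⁺ = {Category, City, PostalCode, ProductID, Qty, UnitPrice, WarehouseID} — all of the relation — so {ProductID, UnitPrice, WarehouseID} is a candidate key.
Any other superkey properly contains one of these, so there are no further candidate keys.

{ProductID, Qty, WarehouseID}, {ProductID, UnitPrice, WarehouseID}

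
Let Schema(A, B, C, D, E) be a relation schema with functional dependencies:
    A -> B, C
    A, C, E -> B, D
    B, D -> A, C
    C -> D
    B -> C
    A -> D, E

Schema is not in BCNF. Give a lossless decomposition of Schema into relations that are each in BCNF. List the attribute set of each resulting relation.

{A, B, C, E}; {C, D}

Candidate keys of the original relation: {A}, {B}.
Within {A, B, C, D, E}: {C}⁺ ∩ {A, B, C, D, E} = {C, D}, not the whole set, so C -> D violates BCNF; decompose into {C, D} and {A, B, C, E}.
{C, D} is in BCNF.
{A, B, C, E} is in BCNF.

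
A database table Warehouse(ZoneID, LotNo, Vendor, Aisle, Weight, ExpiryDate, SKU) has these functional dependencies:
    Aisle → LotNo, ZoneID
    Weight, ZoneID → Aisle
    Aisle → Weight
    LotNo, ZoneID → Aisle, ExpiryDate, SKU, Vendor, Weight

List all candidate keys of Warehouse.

{Aisle}⁺ = {Aisle, ExpiryDate, LotNo, SKU, Vendor, Weight, ZoneID} — all of the relation — so {Aisle} is a candidate key.
{LotNo, ZoneID}⁺ = {Aisle, ExpiryDate, LotNo, SKU, Vendor, Weight, ZoneID} — all of the relation — so {LotNo, ZoneID} is a candidate key.
{Weight, ZoneID}⁺ = {Aisle, ExpiryDate, LotNo, SKU, Vendor, Weight, ZoneID} — all of the relation — so {Weight, ZoneID} is a candidate key.
These are minimal and exhaustive — every other superkey contains one of them.

{Aisle}, {LotNo, ZoneID}, {Weight, ZoneID}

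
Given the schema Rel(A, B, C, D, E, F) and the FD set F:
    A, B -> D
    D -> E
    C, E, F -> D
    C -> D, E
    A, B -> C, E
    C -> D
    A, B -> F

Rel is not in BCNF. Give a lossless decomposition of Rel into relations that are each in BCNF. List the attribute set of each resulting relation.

Candidate key of the original relation: {A, B}.
In {A, B, C, D, E, F}, {D} is not a superkey ({D}⁺ restricted to this set is {D, E}), so split on D -> E into {D, E} and {A, B, C, D, F}.
{D, E} is in BCNF.
In {A, B, C, D, F}, {C} is not a superkey ({C}⁺ restricted to this set is {C, D}), so split on C -> D into {C, D} and {A, B, C, F}.
{C, D} is in BCNF.
{A, B, C, F} is in BCNF.

{A, B, C, F}; {C, D}; {D, E}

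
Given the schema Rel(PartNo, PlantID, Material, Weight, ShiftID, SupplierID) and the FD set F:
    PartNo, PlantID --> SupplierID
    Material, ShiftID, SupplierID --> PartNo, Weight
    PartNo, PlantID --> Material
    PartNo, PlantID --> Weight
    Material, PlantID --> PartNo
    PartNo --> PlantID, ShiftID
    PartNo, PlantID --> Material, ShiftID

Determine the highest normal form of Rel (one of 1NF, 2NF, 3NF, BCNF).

Candidate keys: {Material, PlantID}, {Material, ShiftID, SupplierID}, {PartNo}. Prime attributes: {Material, PartNo, PlantID, ShiftID, SupplierID}.
The left-hand side of every FD is a superkey, so BCNF is satisfied.

BCNF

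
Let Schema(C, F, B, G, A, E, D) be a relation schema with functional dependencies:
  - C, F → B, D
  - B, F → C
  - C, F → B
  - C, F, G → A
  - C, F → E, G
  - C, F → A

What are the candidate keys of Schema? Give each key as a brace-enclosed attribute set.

{B, F}, {C, F}

No FD produces {F}, so it must be in every candidate key.
{B, F} is a candidate key since {B, F}⁺ = {A, B, C, D, E, F, G} covers every attribute.
{C, F} is a candidate key since {C, F}⁺ = {A, B, C, D, E, F, G} covers every attribute.
No proper subset of any of these is a key, and no other minimal superkey exists.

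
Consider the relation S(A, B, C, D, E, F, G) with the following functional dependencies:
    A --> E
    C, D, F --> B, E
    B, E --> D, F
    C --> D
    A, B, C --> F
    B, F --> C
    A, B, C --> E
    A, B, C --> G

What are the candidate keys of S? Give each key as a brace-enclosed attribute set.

{A, B}, {A, C, F}

{A} never appears on the right of any FD, so every key must include it.
{A, B} is a candidate key since {A, B}⁺ = {A, B, C, D, E, F, G} covers every attribute.
{A, C, F} is a candidate key since {A, C, F}⁺ = {A, B, C, D, E, F, G} covers every attribute.
These are minimal and exhaustive — every other superkey contains one of them.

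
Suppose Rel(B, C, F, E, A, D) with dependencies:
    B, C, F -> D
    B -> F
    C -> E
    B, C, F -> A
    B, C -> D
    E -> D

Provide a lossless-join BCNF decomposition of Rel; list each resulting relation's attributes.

{A, B, C}; {B, F}; {C, E}; {D, E}

Candidate key of the original relation: {B, C}.
In {A, B, C, D, E, F}, {B} is not a superkey ({B}⁺ restricted to this set is {B, F}), so split on B -> F into {B, F} and {A, B, C, D, E}.
{B, F} is in BCNF.
In {A, B, C, D, E}, {C} is not a superkey ({C}⁺ restricted to this set is {C, D, E}), so split on C -> D, E into {C, D, E} and {A, B, C}.
In {C, D, E}, {E} is not a superkey ({E}⁺ restricted to this set is {D, E}), so split on E -> D into {D, E} and {C, E}.
{D, E} is in BCNF.
{C, E} is in BCNF.
{A, B, C} is in BCNF.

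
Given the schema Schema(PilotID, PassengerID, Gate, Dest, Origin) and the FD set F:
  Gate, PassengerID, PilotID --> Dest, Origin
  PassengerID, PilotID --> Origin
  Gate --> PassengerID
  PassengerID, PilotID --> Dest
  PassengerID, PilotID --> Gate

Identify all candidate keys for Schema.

{Gate, PilotID}, {PassengerID, PilotID}

Attributes never on any right-hand side: {PilotID} — every candidate key must contain it.
Closure of {Gate, PilotID} is {Dest, Gate, Origin, PassengerID, PilotID}, the whole schema; {Gate, PilotID} is a candidate key.
Closure of {PassengerID, PilotID} is {Dest, Gate, Origin, PassengerID, PilotID}, the whole schema; {PassengerID, PilotID} is a candidate key.
No proper subset of any of these is a key, and no other minimal superkey exists.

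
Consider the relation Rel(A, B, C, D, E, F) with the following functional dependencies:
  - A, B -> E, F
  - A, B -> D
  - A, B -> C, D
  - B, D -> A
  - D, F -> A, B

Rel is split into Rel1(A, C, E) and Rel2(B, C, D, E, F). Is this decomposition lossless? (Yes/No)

Rel1 ∩ Rel2 = {C, E}; its closure under F is {C, E}.
Rel1 ⊄ {C, E} and Rel2 ⊄ {C, E}, so the split is lossy.

No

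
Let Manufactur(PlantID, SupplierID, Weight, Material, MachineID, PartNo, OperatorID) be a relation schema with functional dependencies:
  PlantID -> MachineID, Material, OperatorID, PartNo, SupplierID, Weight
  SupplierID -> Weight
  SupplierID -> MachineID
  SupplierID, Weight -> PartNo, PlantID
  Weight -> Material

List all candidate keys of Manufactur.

{PlantID} is a candidate key since {PlantID}⁺ = {MachineID, Material, OperatorID, PartNo, PlantID, SupplierID, Weight} covers every attribute.
{SupplierID} is a candidate key since {SupplierID}⁺ = {MachineID, Material, OperatorID, PartNo, PlantID, SupplierID, Weight} covers every attribute.
These are minimal and exhaustive — every other superkey contains one of them.

{PlantID}, {SupplierID}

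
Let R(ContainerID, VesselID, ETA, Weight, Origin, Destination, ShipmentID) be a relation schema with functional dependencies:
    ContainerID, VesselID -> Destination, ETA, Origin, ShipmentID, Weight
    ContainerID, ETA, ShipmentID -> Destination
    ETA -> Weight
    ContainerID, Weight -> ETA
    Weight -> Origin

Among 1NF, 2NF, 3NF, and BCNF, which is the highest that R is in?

2NF

Candidate key: {ContainerID, VesselID}. Prime attributes: {ContainerID, VesselID}.
ContainerID, ETA, ShipmentID -> Destination breaks BCNF: {ContainerID, ETA, ShipmentID}⁺ = {ContainerID, Destination, ETA, Origin, ShipmentID, Weight}, so {ContainerID, ETA, ShipmentID} is not a superkey.
ContainerID, ETA, ShipmentID -> Destination determines the non-prime attribute {Destination} from a non-superkey — 3NF is violated.
No non-prime attribute depends on a proper subset of any candidate key, so 2NF holds.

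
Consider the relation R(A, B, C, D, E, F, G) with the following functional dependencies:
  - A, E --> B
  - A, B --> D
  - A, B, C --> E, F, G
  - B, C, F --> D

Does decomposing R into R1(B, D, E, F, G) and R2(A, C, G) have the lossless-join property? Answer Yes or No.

The shared attributes are {G} and {G}⁺ = {G}.
R1 ⊄ {G} and R2 ⊄ {G}, so the split is lossy.

No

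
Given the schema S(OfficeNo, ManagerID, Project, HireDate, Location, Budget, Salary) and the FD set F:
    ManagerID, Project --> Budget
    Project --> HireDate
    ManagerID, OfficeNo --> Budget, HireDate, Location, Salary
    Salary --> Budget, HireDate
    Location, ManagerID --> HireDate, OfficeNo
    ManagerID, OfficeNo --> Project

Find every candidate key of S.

Attributes never on any right-hand side: {ManagerID} — every candidate key must contain it.
{Location, ManagerID}⁺ = {Budget, HireDate, Location, ManagerID, OfficeNo, Project, Salary}, which is every attribute, so {Location, ManagerID} is a candidate key.
{ManagerID, OfficeNo}⁺ = {Budget, HireDate, Location, ManagerID, OfficeNo, Project, Salary}, which is every attribute, so {ManagerID, OfficeNo} is a candidate key.
These are minimal and exhaustive — every other superkey contains one of them.

{Location, ManagerID}, {ManagerID, OfficeNo}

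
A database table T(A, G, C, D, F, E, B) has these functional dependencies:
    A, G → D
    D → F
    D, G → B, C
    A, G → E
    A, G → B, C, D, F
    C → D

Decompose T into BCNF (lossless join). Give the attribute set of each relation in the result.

{A, D, E, G}; {B, C, G}; {C, D}; {D, F}

Candidate key of the original relation: {A, G}.
Within {A, B, C, D, E, F, G}: {D}⁺ ∩ {A, B, C, D, E, F, G} = {D, F}, not the whole set, so D → F violates BCNF; decompose into {D, F} and {A, B, C, D, E, G}.
{D, F}: every determinant is a superkey — BCNF.
Within {A, B, C, D, E, G}: {D, G}⁺ ∩ {A, B, C, D, E, G} = {B, C, D, G}, not the whole set, so D, G → B, C violates BCNF; decompose into {B, C, D, G} and {A, D, E, G}.
Within {B, C, D, G}: {C}⁺ ∩ {B, C, D, G} = {C, D}, not the whole set, so C → D violates BCNF; decompose into {C, D} and {B, C, G}.
{C, D}: every determinant is a superkey — BCNF.
{B, C, G}: every determinant is a superkey — BCNF.
{A, D, E, G}: every determinant is a superkey — BCNF.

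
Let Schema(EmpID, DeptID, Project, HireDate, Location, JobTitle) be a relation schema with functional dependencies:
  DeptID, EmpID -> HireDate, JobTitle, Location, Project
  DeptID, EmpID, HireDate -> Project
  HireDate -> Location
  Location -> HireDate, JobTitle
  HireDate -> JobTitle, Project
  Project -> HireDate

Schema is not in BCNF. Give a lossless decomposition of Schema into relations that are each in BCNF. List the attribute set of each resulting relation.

Candidate key of the original relation: {DeptID, EmpID}.
In {DeptID, EmpID, HireDate, JobTitle, Location, Project}, {HireDate} is not a superkey ({HireDate}⁺ restricted to this set is {HireDate, JobTitle, Location, Project}), so split on HireDate -> JobTitle, Location, Project into {HireDate, JobTitle, Location, Project} and {DeptID, EmpID, HireDate}.
{HireDate, JobTitle, Location, Project} has no BCNF violation.
{DeptID, EmpID, HireDate} has no BCNF violation.

{DeptID, EmpID, HireDate}; {HireDate, JobTitle, Location, Project}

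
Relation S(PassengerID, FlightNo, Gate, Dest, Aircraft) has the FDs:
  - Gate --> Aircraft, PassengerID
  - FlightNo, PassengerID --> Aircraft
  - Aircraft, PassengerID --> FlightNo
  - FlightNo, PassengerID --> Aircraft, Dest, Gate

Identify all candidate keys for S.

{Gate}⁺ = {Aircraft, Dest, FlightNo, Gate, PassengerID} — all of the relation — so {Gate} is a candidate key.
{Aircraft, PassengerID}⁺ = {Aircraft, Dest, FlightNo, Gate, PassengerID} — all of the relation — so {Aircraft, PassengerID} is a candidate key.
{FlightNo, PassengerID}⁺ = {Aircraft, Dest, FlightNo, Gate, PassengerID} — all of the relation — so {FlightNo, PassengerID} is a candidate key.
These are minimal and exhaustive — every other superkey contains one of them.

{Aircraft, PassengerID}, {FlightNo, PassengerID}, {Gate}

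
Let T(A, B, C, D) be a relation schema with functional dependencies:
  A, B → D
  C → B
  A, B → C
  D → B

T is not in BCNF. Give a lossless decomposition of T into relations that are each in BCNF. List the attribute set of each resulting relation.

Candidate keys of the original relation: {A, B}, {A, C}, {A, D}.
Within {A, B, C, D}: {C}⁺ ∩ {A, B, C, D} = {B, C}, not the whole set, so C → B violates BCNF; decompose into {B, C} and {A, C, D}.
{B, C}: every determinant is a superkey — BCNF.
{A, C, D}: every determinant is a superkey — BCNF.

{A, C, D}; {B, C}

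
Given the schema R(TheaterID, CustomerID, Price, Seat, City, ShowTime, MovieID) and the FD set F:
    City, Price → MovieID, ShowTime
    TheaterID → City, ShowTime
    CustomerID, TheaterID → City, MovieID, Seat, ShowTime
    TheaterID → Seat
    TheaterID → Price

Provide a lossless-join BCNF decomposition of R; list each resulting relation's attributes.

Candidate key of the original relation: {CustomerID, TheaterID}.
Within {City, CustomerID, MovieID, Price, Seat, ShowTime, TheaterID}: {City, Price}⁺ ∩ {City, CustomerID, MovieID, Price, Seat, ShowTime, TheaterID} = {City, MovieID, Price, ShowTime}, not the whole set, so City, Price → MovieID, ShowTime violates BCNF; decompose into {City, MovieID, Price, ShowTime} and {City, CustomerID, Price, Seat, TheaterID}.
{City, MovieID, Price, ShowTime} has no BCNF violation.
Within {City, CustomerID, Price, Seat, TheaterID}: {TheaterID}⁺ ∩ {City, CustomerID, Price, Seat, TheaterID} = {City, Price, Seat, TheaterID}, not the whole set, so TheaterID → City, Price, Seat violates BCNF; decompose into {City, Price, Seat, TheaterID} and {CustomerID, TheaterID}.
{City, Price, Seat, TheaterID} has no BCNF violation.
{CustomerID, TheaterID} has no BCNF violation.

{City, MovieID, Price, ShowTime}; {City, Price, Seat, TheaterID}; {CustomerID, TheaterID}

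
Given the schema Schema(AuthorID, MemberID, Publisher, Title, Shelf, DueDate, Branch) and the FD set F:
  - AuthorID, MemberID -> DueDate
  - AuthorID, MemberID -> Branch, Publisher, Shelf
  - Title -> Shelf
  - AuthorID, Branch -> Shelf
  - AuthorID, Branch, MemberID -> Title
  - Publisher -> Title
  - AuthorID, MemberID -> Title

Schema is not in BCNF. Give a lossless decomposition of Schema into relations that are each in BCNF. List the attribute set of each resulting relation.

Candidate key of the original relation: {AuthorID, MemberID}.
{AuthorID, Branch, DueDate, MemberID, Publisher, Shelf, Title}: {Title} determines {Shelf, Title} here but is not a superkey — split on Title -> Shelf, giving {Shelf, Title} and {AuthorID, Branch, DueDate, MemberID, Publisher, Title}.
{Shelf, Title} is in BCNF.
{AuthorID, Branch, DueDate, MemberID, Publisher, Title}: {Publisher} determines {Publisher, Title} here but is not a superkey — split on Publisher -> Title, giving {Publisher, Title} and {AuthorID, Branch, DueDate, MemberID, Publisher}.
{Publisher, Title} is in BCNF.
{AuthorID, Branch, DueDate, MemberID, Publisher} is in BCNF.

{AuthorID, Branch, DueDate, MemberID, Publisher}; {Publisher, Title}; {Shelf, Title}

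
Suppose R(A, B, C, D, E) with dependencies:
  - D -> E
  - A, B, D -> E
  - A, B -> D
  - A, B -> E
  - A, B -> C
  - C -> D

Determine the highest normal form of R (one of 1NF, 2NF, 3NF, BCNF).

Candidate key: {A, B}. Prime attributes: {A, B}.
For D -> E we have {D}⁺ = {D, E}; {D} is not a superkey, so BCNF fails.
Because {E} is non-prime and the left side of D -> E is not a superkey, the relation is not in 3NF.
No non-prime attribute depends on a proper subset of any candidate key, so 2NF holds.

2NF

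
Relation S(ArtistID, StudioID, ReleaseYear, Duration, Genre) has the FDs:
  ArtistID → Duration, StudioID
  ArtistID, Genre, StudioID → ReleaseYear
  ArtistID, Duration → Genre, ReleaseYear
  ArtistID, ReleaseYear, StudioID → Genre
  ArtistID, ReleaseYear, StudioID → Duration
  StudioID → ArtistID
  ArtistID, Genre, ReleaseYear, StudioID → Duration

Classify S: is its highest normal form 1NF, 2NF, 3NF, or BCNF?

BCNF

Candidate keys: {ArtistID}, {StudioID}. Prime attributes: {ArtistID, StudioID}.
Each dependency's left side is a superkey — BCNF holds.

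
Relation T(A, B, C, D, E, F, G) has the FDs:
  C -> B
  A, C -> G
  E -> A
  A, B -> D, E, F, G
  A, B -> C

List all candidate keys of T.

{A, B}, {A, C}, {B, E}, {C, E}

Closure of {A, B} is {A, B, C, D, E, F, G}, the whole schema; {A, B} is a candidate key.
Closure of {A, C} is {A, B, C, D, E, F, G}, the whole schema; {A, C} is a candidate key.
Closure of {B, E} is {A, B, C, D, E, F, G}, the whole schema; {B, E} is a candidate key.
Closure of {C, E} is {A, B, C, D, E, F, G}, the whole schema; {C, E} is a candidate key.
No proper subset of any of these is a key, and no other minimal superkey exists.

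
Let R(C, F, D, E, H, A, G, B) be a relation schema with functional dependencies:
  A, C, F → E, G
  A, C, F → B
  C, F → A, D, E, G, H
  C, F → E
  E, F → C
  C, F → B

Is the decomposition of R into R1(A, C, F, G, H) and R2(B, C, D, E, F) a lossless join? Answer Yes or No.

The shared attributes are {C, F} and {C, F}⁺ = {A, B, C, D, E, F, G, H}.
Since R1 ⊆ {A, B, C, D, E, F, G, H}, the intersection is a superkey of R1; the decomposition is lossless.

Yes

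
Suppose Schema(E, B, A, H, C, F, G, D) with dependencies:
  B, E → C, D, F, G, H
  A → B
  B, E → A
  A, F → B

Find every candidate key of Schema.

{A, E}, {B, E}

No FD produces {E}, so it must be in every candidate key.
{A, E}⁺ = {A, B, C, D, E, F, G, H}, which is every attribute, so {A, E} is a candidate key.
{B, E}⁺ = {A, B, C, D, E, F, G, H}, which is every attribute, so {B, E} is a candidate key.
These are minimal and exhaustive — every other superkey contains one of them.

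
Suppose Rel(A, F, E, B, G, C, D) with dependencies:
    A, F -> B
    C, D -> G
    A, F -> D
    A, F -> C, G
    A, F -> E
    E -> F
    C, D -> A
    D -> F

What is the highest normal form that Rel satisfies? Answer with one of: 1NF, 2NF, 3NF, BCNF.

3NF

Candidate keys: {A, D}, {A, E}, {A, F}, {C, D}. Prime attributes: {A, C, D, E, F}.
E -> F: {E}⁺ = {E, F}, which is not all of the attributes, so the left side is not a superkey — BCNF is violated.
Its right-hand attributes {F} are all prime, as are those of every other non-superkey FD — the relation is in 3NF.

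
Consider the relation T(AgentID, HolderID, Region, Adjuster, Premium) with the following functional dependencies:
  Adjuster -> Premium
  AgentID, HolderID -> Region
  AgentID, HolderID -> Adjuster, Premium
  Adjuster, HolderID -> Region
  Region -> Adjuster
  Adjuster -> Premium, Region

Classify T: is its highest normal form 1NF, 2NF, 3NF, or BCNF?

2NF

Candidate key: {AgentID, HolderID}. Prime attributes: {AgentID, HolderID}.
For Adjuster -> Premium we have {Adjuster}⁺ = {Adjuster, Premium, Region}; {Adjuster} is not a superkey, so BCNF fails.
Adjuster -> Premium determines the non-prime attribute {Premium} from a non-superkey — 3NF is violated.
No non-prime attribute depends on a proper subset of any candidate key, so 2NF holds.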